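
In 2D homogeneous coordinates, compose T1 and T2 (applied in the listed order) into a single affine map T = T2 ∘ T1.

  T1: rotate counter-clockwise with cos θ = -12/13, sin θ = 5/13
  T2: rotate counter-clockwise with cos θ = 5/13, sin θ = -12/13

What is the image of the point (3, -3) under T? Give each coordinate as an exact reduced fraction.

T(p) = (3, 3)

T1 rotate counter-clockwise with cos θ = -12/13, sin θ = 5/13: (3, -3) → (-21/13, 51/13)
T2 rotate counter-clockwise with cos θ = 5/13, sin θ = -12/13: (-21/13, 51/13) → (3, 3)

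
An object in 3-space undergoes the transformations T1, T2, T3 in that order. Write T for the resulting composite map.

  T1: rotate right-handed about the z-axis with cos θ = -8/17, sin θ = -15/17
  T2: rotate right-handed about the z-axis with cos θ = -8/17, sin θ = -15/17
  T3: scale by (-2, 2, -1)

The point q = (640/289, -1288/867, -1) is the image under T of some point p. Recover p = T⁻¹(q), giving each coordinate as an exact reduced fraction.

p = (0, 4/3, 1)

T1 = [-8/17 15/17 0 0; -15/17 -8/17 0 0; 0 0 1 0; 0 0 0 1]
T2·T1 = [-161/289 -240/289 0 0; 240/289 -161/289 0 0; 0 0 1 0; 0 0 0 1]
T3·…·T1 = [322/289 480/289 0 0; 480/289 -322/289 0 0; 0 0 -1 0; 0 0 0 1]
det M = 4; M⁻¹ = [161/578 120/289 0 0; 120/289 -161/578 0 0; 0 0 -1 0; 0 0 0 1]
M⁻¹ · (640/289, -1288/867, -1)ᵀ = (0, 4/3, 1)ᵀ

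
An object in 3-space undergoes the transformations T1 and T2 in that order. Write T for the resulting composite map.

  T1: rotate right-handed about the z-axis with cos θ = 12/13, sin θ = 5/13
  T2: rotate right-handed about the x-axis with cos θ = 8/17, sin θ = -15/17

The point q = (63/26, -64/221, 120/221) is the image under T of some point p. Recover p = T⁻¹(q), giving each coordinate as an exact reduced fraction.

T1 = [12/13 -5/13 0 0; 5/13 12/13 0 0; 0 0 1 0; 0 0 0 1]
T2·T1 = [12/13 -5/13 0 0; 40/221 96/221 15/17 0; -75/221 -180/221 8/17 0; 0 0 0 1]
det M = 1; M⁻¹ = [12/13 40/221 -75/221 0; -5/13 96/221 -180/221 0; 0 15/17 8/17 0; 0 0 0 1]
M⁻¹ · (63/26, -64/221, 120/221)ᵀ = (2, -3/2, 0)ᵀ

p = (2, -3/2, 0)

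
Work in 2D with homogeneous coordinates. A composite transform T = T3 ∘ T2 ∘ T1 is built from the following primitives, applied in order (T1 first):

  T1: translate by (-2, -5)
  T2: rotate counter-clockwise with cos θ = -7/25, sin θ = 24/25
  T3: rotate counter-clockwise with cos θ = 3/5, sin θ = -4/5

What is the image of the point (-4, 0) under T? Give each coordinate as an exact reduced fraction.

T1 translate by (-2, -5): (-4, 0) → (-6, -5)
T2 rotate counter-clockwise with cos θ = -7/25, sin θ = 24/25: (-6, -5) → (162/25, -109/25)
T3 rotate counter-clockwise with cos θ = 3/5, sin θ = -4/5: (162/25, -109/25) → (2/5, -39/5)

T(p) = (2/5, -39/5)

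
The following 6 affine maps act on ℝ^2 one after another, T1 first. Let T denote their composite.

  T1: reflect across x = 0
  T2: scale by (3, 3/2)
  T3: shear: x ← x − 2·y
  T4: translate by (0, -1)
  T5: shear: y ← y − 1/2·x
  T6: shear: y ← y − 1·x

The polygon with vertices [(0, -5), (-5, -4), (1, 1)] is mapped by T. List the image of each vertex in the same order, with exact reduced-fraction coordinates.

T1 reflect across x = 0: (0, -5) → (0, -5); (-5, -4) → (5, -4); (1, 1) → (-1, 1)
T2 scale by (3, 3/2): (0, -5) → (0, -15/2); (5, -4) → (15, -6); (-1, 1) → (-3, 3/2)
T3 shear: x ← x − 2·y: (0, -15/2) → (15, -15/2); (15, -6) → (27, -6); (-3, 3/2) → (-6, 3/2)
T4 translate by (0, -1): (15, -15/2) → (15, -17/2); (27, -6) → (27, -7); (-6, 3/2) → (-6, 1/2)
T5 shear: y ← y − 1/2·x: (15, -17/2) → (15, -16); (27, -7) → (27, -41/2); (-6, 1/2) → (-6, 7/2)
T6 shear: y ← y − 1·x: (15, -16) → (15, -31); (27, -41/2) → (27, -95/2); (-6, 7/2) → (-6, 19/2)

image vertices: (15, -31), (27, -95/2), (-6, 19/2)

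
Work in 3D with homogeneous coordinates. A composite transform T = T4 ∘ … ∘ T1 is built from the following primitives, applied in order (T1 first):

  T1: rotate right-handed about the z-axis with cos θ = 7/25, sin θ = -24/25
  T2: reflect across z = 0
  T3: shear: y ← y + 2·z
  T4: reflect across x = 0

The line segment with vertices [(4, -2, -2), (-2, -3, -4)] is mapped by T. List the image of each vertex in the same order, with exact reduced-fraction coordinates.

image vertices: (4/5, -2/5, 2), (86/25, 227/25, 4)

T1 rotate right-handed about the z-axis with cos θ = 7/25, sin θ = -24/25: (4, -2, -2) → (-4/5, -22/5, -2); (-2, -3, -4) → (-86/25, 27/25, -4)
T2 reflect across z = 0: (-4/5, -22/5, -2) → (-4/5, -22/5, 2); (-86/25, 27/25, -4) → (-86/25, 27/25, 4)
T3 shear: y ← y + 2·z: (-4/5, -22/5, 2) → (-4/5, -2/5, 2); (-86/25, 27/25, 4) → (-86/25, 227/25, 4)
T4 reflect across x = 0: (-4/5, -2/5, 2) → (4/5, -2/5, 2); (-86/25, 227/25, 4) → (86/25, 227/25, 4)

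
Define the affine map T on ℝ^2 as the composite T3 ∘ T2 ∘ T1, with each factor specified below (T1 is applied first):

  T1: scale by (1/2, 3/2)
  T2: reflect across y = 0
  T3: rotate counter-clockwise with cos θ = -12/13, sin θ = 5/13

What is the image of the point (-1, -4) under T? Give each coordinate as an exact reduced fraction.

T(p) = (-24/13, -149/26)

T1 scale by (1/2, 3/2): (-1, -4) → (-1/2, -6)
T2 reflect across y = 0: (-1/2, -6) → (-1/2, 6)
T3 rotate counter-clockwise with cos θ = -12/13, sin θ = 5/13: (-1/2, 6) → (-24/13, -149/26)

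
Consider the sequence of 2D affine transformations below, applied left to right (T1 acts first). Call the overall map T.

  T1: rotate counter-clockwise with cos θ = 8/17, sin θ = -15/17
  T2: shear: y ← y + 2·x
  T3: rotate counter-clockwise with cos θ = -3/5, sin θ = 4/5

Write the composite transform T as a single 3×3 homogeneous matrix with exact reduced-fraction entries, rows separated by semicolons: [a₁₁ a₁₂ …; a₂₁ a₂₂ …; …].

T = [-28/85 -197/85 0; 29/85 -54/85 0; 0 0 1]

T1 = [8/17 15/17 0; -15/17 8/17 0; 0 0 1]
T2·T1 = [8/17 15/17 0; 1/17 38/17 0; 0 0 1]
T3·…·T1 = [-28/85 -197/85 0; 29/85 -54/85 0; 0 0 1]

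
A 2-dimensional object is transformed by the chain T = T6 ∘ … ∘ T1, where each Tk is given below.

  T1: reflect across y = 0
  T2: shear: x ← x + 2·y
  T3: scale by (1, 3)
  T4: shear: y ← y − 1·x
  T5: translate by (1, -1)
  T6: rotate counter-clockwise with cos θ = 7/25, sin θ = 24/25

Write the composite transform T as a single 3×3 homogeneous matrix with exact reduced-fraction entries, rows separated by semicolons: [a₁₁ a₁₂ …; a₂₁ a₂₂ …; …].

T = [31/25 2/5 31/25; 17/25 -11/5 17/25; 0 0 1]

T1 = [1 0 0; 0 -1 0; 0 0 1]
T2·T1 = [1 -2 0; 0 -1 0; 0 0 1]
T3·…·T1 = [1 -2 0; 0 -3 0; 0 0 1]
T4·…·T1 = [1 -2 0; -1 -1 0; 0 0 1]
T5·…·T1 = [1 -2 1; -1 -1 -1; 0 0 1]
T6·…·T1 = [31/25 2/5 31/25; 17/25 -11/5 17/25; 0 0 1]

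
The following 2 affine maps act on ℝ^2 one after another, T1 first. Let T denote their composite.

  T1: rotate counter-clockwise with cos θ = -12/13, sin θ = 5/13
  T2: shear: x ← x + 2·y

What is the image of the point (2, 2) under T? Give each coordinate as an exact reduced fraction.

T(p) = (-62/13, -14/13)

T1 rotate counter-clockwise with cos θ = -12/13, sin θ = 5/13: (2, 2) → (-34/13, -14/13)
T2 shear: x ← x + 2·y: (-34/13, -14/13) → (-62/13, -14/13)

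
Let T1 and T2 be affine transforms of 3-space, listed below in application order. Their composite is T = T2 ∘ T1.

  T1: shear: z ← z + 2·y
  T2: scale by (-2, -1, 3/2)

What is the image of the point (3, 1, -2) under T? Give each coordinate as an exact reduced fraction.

T1 shear: z ← z + 2·y: (3, 1, -2) → (3, 1, 0)
T2 scale by (-2, -1, 3/2): (3, 1, 0) → (-6, -1, 0)

T(p) = (-6, -1, 0)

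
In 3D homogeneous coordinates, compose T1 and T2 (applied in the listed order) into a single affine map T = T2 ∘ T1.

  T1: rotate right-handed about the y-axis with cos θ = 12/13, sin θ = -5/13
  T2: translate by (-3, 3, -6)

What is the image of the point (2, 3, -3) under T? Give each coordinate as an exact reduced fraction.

T(p) = (0, 6, -8)

T1 rotate right-handed about the y-axis with cos θ = 12/13, sin θ = -5/13: (2, 3, -3) → (3, 3, -2)
T2 translate by (-3, 3, -6): (3, 3, -2) → (0, 6, -8)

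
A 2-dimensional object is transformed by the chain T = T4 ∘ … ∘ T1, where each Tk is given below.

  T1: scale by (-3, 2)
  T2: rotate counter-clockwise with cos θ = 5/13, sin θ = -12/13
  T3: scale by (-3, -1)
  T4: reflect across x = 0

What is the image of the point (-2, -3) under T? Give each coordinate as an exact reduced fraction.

T(p) = (-126/13, 102/13)

T1 scale by (-3, 2): (-2, -3) → (6, -6)
T2 rotate counter-clockwise with cos θ = 5/13, sin θ = -12/13: (6, -6) → (-42/13, -102/13)
T3 scale by (-3, -1): (-42/13, -102/13) → (126/13, 102/13)
T4 reflect across x = 0: (126/13, 102/13) → (-126/13, 102/13)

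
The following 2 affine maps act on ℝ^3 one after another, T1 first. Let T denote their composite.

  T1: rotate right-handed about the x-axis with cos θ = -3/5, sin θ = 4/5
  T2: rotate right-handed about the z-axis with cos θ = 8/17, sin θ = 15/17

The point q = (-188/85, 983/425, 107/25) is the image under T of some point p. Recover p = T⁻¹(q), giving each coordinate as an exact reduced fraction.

T1 = [1 0 0 0; 0 -3/5 -4/5 0; 0 4/5 -3/5 0; 0 0 0 1]
T2·T1 = [8/17 9/17 12/17 0; 15/17 -24/85 -32/85 0; 0 4/5 -3/5 0; 0 0 0 1]
det M = 1; M⁻¹ = [8/17 15/17 0 0; 9/17 -24/85 4/5 0; 12/17 -32/85 -3/5 0; 0 0 0 1]
M⁻¹ · (-188/85, 983/425, 107/25)ᵀ = (1, 8/5, -5)ᵀ

p = (1, 8/5, -5)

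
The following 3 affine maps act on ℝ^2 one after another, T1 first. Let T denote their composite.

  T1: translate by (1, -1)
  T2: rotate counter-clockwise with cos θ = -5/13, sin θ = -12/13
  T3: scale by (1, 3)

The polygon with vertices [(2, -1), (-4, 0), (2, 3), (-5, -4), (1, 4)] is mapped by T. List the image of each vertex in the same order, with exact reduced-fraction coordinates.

image vertices: (-3, -6), (3/13, 123/13), (9/13, -138/13), (-40/13, 219/13), (2, -9)

T1 translate by (1, -1): (2, -1) → (3, -2); (-4, 0) → (-3, -1); (2, 3) → (3, 2); (-5, -4) → (-4, -5); (1, 4) → (2, 3)
T2 rotate counter-clockwise with cos θ = -5/13, sin θ = -12/13: (3, -2) → (-3, -2); (-3, -1) → (3/13, 41/13); (3, 2) → (9/13, -46/13); (-4, -5) → (-40/13, 73/13); (2, 3) → (2, -3)
T3 scale by (1, 3): (-3, -2) → (-3, -6); (3/13, 41/13) → (3/13, 123/13); (9/13, -46/13) → (9/13, -138/13); (-40/13, 73/13) → (-40/13, 219/13); (2, -3) → (2, -9)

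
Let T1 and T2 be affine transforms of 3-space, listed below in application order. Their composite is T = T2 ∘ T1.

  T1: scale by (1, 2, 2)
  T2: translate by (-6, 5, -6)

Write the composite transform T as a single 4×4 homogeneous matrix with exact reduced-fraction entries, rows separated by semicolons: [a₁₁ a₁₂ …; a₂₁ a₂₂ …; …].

T = [1 0 0 -6; 0 2 0 5; 0 0 2 -6; 0 0 0 1]

T1 = [1 0 0 0; 0 2 0 0; 0 0 2 0; 0 0 0 1]
T2·T1 = [1 0 0 -6; 0 2 0 5; 0 0 2 -6; 0 0 0 1]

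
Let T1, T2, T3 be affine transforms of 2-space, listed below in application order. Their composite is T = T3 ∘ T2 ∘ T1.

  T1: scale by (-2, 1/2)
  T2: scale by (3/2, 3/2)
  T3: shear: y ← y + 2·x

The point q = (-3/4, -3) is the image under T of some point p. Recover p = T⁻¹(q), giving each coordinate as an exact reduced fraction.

T1 = [-2 0 0; 0 1/2 0; 0 0 1]
T2·T1 = [-3 0 0; 0 3/4 0; 0 0 1]
T3·…·T1 = [-3 0 0; -6 3/4 0; 0 0 1]
det M = -9/4; M⁻¹ = [-1/3 0 0; -8/3 4/3 0; 0 0 1]
M⁻¹ · (-3/4, -3)ᵀ = (1/4, -2)ᵀ

p = (1/4, -2)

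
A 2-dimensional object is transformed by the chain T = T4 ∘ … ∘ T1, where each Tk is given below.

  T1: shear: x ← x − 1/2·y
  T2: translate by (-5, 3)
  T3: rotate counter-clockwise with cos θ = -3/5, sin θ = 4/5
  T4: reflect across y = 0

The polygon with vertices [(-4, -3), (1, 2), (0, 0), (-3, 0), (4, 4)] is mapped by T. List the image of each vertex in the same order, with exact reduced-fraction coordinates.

T1 shear: x ← x − 1/2·y: (-4, -3) → (-5/2, -3); (1, 2) → (0, 2); (0, 0) → (0, 0); (-3, 0) → (-3, 0); (4, 4) → (2, 4)
T2 translate by (-5, 3): (-5/2, -3) → (-15/2, 0); (0, 2) → (-5, 5); (0, 0) → (-5, 3); (-3, 0) → (-8, 3); (2, 4) → (-3, 7)
T3 rotate counter-clockwise with cos θ = -3/5, sin θ = 4/5: (-15/2, 0) → (9/2, -6); (-5, 5) → (-1, -7); (-5, 3) → (3/5, -29/5); (-8, 3) → (12/5, -41/5); (-3, 7) → (-19/5, -33/5)
T4 reflect across y = 0: (9/2, -6) → (9/2, 6); (-1, -7) → (-1, 7); (3/5, -29/5) → (3/5, 29/5); (12/5, -41/5) → (12/5, 41/5); (-19/5, -33/5) → (-19/5, 33/5)

image vertices: (9/2, 6), (-1, 7), (3/5, 29/5), (12/5, 41/5), (-19/5, 33/5)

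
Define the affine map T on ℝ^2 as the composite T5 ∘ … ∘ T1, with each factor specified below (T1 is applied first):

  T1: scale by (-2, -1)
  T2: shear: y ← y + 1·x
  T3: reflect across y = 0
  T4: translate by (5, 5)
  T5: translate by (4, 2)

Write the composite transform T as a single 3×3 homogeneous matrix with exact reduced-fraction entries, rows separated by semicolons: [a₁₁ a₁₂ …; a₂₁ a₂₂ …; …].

T = [-2 0 9; 2 1 7; 0 0 1]

T1 = [-2 0 0; 0 -1 0; 0 0 1]
T2·T1 = [-2 0 0; -2 -1 0; 0 0 1]
T3·…·T1 = [-2 0 0; 2 1 0; 0 0 1]
T4·…·T1 = [-2 0 5; 2 1 5; 0 0 1]
T5·…·T1 = [-2 0 9; 2 1 7; 0 0 1]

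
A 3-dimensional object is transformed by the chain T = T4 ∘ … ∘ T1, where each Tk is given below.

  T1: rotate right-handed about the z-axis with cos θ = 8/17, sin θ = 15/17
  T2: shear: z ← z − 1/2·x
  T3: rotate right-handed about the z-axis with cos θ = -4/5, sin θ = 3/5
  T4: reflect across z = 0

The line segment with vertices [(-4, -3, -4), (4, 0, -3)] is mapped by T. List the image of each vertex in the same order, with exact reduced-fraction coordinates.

T1 rotate right-handed about the z-axis with cos θ = 8/17, sin θ = 15/17: (-4, -3, -4) → (13/17, -84/17, -4); (4, 0, -3) → (32/17, 60/17, -3)
T2 shear: z ← z − 1/2·x: (13/17, -84/17, -4) → (13/17, -84/17, -149/34); (32/17, 60/17, -3) → (32/17, 60/17, -67/17)
T3 rotate right-handed about the z-axis with cos θ = -4/5, sin θ = 3/5: (13/17, -84/17, -149/34) → (40/17, 75/17, -149/34); (32/17, 60/17, -67/17) → (-308/85, -144/85, -67/17)
T4 reflect across z = 0: (40/17, 75/17, -149/34) → (40/17, 75/17, 149/34); (-308/85, -144/85, -67/17) → (-308/85, -144/85, 67/17)

image vertices: (40/17, 75/17, 149/34), (-308/85, -144/85, 67/17)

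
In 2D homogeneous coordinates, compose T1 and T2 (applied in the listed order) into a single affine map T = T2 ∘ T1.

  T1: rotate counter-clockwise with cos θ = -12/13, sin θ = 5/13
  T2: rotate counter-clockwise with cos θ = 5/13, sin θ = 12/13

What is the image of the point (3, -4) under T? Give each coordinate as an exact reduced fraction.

T1 rotate counter-clockwise with cos θ = -12/13, sin θ = 5/13: (3, -4) → (-16/13, 63/13)
T2 rotate counter-clockwise with cos θ = 5/13, sin θ = 12/13: (-16/13, 63/13) → (-836/169, 123/169)

T(p) = (-836/169, 123/169)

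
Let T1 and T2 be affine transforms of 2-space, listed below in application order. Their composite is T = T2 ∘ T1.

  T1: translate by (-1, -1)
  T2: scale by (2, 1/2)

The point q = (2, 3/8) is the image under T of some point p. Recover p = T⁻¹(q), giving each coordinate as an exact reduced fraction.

p = (2, 7/4)

T1 = [1 0 -1; 0 1 -1; 0 0 1]
T2·T1 = [2 0 -2; 0 1/2 -1/2; 0 0 1]
det M = 1; M⁻¹ = [1/2 0 1; 0 2 1; 0 0 1]
M⁻¹ · (2, 3/8)ᵀ = (2, 7/4)ᵀ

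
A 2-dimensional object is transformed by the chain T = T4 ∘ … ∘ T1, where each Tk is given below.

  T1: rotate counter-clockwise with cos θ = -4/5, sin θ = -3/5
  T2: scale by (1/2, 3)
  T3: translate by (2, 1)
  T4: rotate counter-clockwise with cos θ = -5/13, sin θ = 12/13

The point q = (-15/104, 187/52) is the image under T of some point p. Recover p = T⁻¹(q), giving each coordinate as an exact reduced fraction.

p = (-7/4, 9/4)

T1 = [-4/5 3/5 0; -3/5 -4/5 0; 0 0 1]
T2·T1 = [-2/5 3/10 0; -9/5 -12/5 0; 0 0 1]
T3·…·T1 = [-2/5 3/10 2; -9/5 -12/5 1; 0 0 1]
T4·…·T1 = [118/65 21/10 -22/13; 21/65 6/5 19/13; 0 0 1]
det M = 3/2; M⁻¹ = [4/5 -7/5 17/5; -14/65 236/195 -32/15; 0 0 1]
M⁻¹ · (-15/104, 187/52)ᵀ = (-7/4, 9/4)ᵀ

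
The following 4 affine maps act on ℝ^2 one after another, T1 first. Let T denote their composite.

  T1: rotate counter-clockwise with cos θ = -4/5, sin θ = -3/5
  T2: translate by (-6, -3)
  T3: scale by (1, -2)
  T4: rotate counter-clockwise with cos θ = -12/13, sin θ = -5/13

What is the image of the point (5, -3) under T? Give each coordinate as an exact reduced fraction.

T1 rotate counter-clockwise with cos θ = -4/5, sin θ = -3/5: (5, -3) → (-29/5, -3/5)
T2 translate by (-6, -3): (-29/5, -3/5) → (-59/5, -18/5)
T3 scale by (1, -2): (-59/5, -18/5) → (-59/5, 36/5)
T4 rotate counter-clockwise with cos θ = -12/13, sin θ = -5/13: (-59/5, 36/5) → (888/65, -137/65)

T(p) = (888/65, -137/65)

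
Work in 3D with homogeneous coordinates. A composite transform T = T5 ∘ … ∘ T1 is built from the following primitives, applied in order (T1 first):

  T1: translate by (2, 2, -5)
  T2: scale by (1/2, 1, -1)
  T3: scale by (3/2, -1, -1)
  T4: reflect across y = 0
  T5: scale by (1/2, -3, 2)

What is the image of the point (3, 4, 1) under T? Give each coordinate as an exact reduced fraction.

T1 translate by (2, 2, -5): (3, 4, 1) → (5, 6, -4)
T2 scale by (1/2, 1, -1): (5, 6, -4) → (5/2, 6, 4)
T3 scale by (3/2, -1, -1): (5/2, 6, 4) → (15/4, -6, -4)
T4 reflect across y = 0: (15/4, -6, -4) → (15/4, 6, -4)
T5 scale by (1/2, -3, 2): (15/4, 6, -4) → (15/8, -18, -8)

T(p) = (15/8, -18, -8)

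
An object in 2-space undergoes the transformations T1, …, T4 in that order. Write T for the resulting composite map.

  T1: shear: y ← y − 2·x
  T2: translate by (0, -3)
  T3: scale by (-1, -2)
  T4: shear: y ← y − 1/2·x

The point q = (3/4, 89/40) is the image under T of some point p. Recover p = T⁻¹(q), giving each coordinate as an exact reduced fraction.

p = (-3/4, 1/5)

T1 = [1 0 0; -2 1 0; 0 0 1]
T2·T1 = [1 0 0; -2 1 -3; 0 0 1]
T3·…·T1 = [-1 0 0; 4 -2 6; 0 0 1]
T4·…·T1 = [-1 0 0; 9/2 -2 6; 0 0 1]
det M = 2; M⁻¹ = [-1 0 0; -9/4 -1/2 3; 0 0 1]
M⁻¹ · (3/4, 89/40)ᵀ = (-3/4, 1/5)ᵀ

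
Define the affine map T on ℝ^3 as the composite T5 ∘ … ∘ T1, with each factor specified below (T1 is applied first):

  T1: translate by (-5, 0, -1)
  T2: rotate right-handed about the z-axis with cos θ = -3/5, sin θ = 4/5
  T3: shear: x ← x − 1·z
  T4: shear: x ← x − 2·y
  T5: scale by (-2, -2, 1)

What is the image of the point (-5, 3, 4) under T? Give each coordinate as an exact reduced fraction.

T1 translate by (-5, 0, -1): (-5, 3, 4) → (-10, 3, 3)
T2 rotate right-handed about the z-axis with cos θ = -3/5, sin θ = 4/5: (-10, 3, 3) → (18/5, -49/5, 3)
T3 shear: x ← x − 1·z: (18/5, -49/5, 3) → (3/5, -49/5, 3)
T4 shear: x ← x − 2·y: (3/5, -49/5, 3) → (101/5, -49/5, 3)
T5 scale by (-2, -2, 1): (101/5, -49/5, 3) → (-202/5, 98/5, 3)

T(p) = (-202/5, 98/5, 3)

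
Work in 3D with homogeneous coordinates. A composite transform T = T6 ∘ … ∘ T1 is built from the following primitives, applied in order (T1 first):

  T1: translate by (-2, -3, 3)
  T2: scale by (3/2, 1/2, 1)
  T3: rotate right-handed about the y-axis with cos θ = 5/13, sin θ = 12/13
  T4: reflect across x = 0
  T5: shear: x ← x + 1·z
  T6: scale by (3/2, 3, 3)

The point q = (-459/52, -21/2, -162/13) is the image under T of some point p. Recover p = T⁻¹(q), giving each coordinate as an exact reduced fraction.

p = (5, -4, -3)

T1 = [1 0 0 -2; 0 1 0 -3; 0 0 1 3; 0 0 0 1]
T2·T1 = [3/2 0 0 -3; 0 1/2 0 -3/2; 0 0 1 3; 0 0 0 1]
T3·…·T1 = [15/26 0 12/13 21/13; 0 1/2 0 -3/2; -18/13 0 5/13 51/13; 0 0 0 1]
T4·…·T1 = [-15/26 0 -12/13 -21/13; 0 1/2 0 -3/2; -18/13 0 5/13 51/13; 0 0 0 1]
T5·…·T1 = [-51/26 0 -7/13 30/13; 0 1/2 0 -3/2; -18/13 0 5/13 51/13; 0 0 0 1]
T6·…·T1 = [-153/52 0 -21/26 45/13; 0 3/2 0 -9/2; -54/13 0 15/13 153/13; 0 0 0 1]
det M = -81/8; M⁻¹ = [-20/117 0 -14/117 2; 0 2/3 0 3; -8/13 0 17/39 -3; 0 0 0 1]
M⁻¹ · (-459/52, -21/2, -162/13)ᵀ = (5, -4, -3)ᵀ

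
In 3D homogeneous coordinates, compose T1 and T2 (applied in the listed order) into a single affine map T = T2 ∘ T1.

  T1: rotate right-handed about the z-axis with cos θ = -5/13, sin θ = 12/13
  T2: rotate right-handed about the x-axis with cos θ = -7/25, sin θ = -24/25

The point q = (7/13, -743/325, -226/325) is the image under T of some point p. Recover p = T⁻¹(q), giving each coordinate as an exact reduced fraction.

T1 = [-5/13 -12/13 0 0; 12/13 -5/13 0 0; 0 0 1 0; 0 0 0 1]
T2·T1 = [-5/13 -12/13 0 0; -84/325 7/65 24/25 0; -288/325 24/65 -7/25 0; 0 0 0 1]
det M = 1; M⁻¹ = [-5/13 -84/325 -288/325 0; -12/13 7/65 24/65 0; 0 24/25 -7/25 0; 0 0 0 1]
M⁻¹ · (7/13, -743/325, -226/325)ᵀ = (1, -1, -2)ᵀ

p = (1, -1, -2)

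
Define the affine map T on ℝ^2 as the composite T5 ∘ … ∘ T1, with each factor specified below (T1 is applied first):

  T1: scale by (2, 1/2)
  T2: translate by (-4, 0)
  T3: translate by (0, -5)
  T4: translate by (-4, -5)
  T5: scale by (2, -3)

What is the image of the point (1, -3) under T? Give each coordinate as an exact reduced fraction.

T1 scale by (2, 1/2): (1, -3) → (2, -3/2)
T2 translate by (-4, 0): (2, -3/2) → (-2, -3/2)
T3 translate by (0, -5): (-2, -3/2) → (-2, -13/2)
T4 translate by (-4, -5): (-2, -13/2) → (-6, -23/2)
T5 scale by (2, -3): (-6, -23/2) → (-12, 69/2)

T(p) = (-12, 69/2)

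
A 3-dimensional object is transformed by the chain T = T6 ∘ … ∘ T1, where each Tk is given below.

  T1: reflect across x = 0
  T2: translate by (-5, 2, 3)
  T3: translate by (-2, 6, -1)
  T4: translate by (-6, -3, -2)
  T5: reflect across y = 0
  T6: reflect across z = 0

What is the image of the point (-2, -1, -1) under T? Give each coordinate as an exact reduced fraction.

T1 reflect across x = 0: (-2, -1, -1) → (2, -1, -1)
T2 translate by (-5, 2, 3): (2, -1, -1) → (-3, 1, 2)
T3 translate by (-2, 6, -1): (-3, 1, 2) → (-5, 7, 1)
T4 translate by (-6, -3, -2): (-5, 7, 1) → (-11, 4, -1)
T5 reflect across y = 0: (-11, 4, -1) → (-11, -4, -1)
T6 reflect across z = 0: (-11, -4, -1) → (-11, -4, 1)

T(p) = (-11, -4, 1)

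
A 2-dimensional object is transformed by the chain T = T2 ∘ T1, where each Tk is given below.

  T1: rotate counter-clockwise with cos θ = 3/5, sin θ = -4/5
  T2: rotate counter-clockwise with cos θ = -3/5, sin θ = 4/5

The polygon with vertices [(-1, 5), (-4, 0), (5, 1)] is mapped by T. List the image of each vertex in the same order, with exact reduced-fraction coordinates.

image vertices: (-127/25, 11/25), (-28/25, -96/25), (11/25, 127/25)

T1 rotate counter-clockwise with cos θ = 3/5, sin θ = -4/5: (-1, 5) → (17/5, 19/5); (-4, 0) → (-12/5, 16/5); (5, 1) → (19/5, -17/5)
T2 rotate counter-clockwise with cos θ = -3/5, sin θ = 4/5: (17/5, 19/5) → (-127/25, 11/25); (-12/5, 16/5) → (-28/25, -96/25); (19/5, -17/5) → (11/25, 127/25)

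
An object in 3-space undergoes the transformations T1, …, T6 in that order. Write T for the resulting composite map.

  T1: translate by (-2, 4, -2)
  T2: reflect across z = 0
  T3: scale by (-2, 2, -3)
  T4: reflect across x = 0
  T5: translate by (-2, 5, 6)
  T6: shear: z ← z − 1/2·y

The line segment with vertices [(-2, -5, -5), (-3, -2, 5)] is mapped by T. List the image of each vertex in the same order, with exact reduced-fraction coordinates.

T1 translate by (-2, 4, -2): (-2, -5, -5) → (-4, -1, -7); (-3, -2, 5) → (-5, 2, 3)
T2 reflect across z = 0: (-4, -1, -7) → (-4, -1, 7); (-5, 2, 3) → (-5, 2, -3)
T3 scale by (-2, 2, -3): (-4, -1, 7) → (8, -2, -21); (-5, 2, -3) → (10, 4, 9)
T4 reflect across x = 0: (8, -2, -21) → (-8, -2, -21); (10, 4, 9) → (-10, 4, 9)
T5 translate by (-2, 5, 6): (-8, -2, -21) → (-10, 3, -15); (-10, 4, 9) → (-12, 9, 15)
T6 shear: z ← z − 1/2·y: (-10, 3, -15) → (-10, 3, -33/2); (-12, 9, 15) → (-12, 9, 21/2)

image vertices: (-10, 3, -33/2), (-12, 9, 21/2)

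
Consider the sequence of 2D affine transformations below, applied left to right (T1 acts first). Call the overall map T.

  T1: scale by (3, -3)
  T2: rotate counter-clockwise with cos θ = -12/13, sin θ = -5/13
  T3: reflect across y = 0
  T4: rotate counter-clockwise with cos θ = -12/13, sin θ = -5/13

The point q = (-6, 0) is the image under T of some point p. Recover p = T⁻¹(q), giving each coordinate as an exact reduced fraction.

p = (-2, 0)

T1 = [3 0 0; 0 -3 0; 0 0 1]
T2·T1 = [-36/13 -15/13 0; -15/13 36/13 0; 0 0 1]
T3·…·T1 = [-36/13 -15/13 0; 15/13 -36/13 0; 0 0 1]
T4·…·T1 = [3 0 0; 0 3 0; 0 0 1]
det M = 9; M⁻¹ = [1/3 0 0; 0 1/3 0; 0 0 1]
M⁻¹ · (-6, 0)ᵀ = (-2, 0)ᵀ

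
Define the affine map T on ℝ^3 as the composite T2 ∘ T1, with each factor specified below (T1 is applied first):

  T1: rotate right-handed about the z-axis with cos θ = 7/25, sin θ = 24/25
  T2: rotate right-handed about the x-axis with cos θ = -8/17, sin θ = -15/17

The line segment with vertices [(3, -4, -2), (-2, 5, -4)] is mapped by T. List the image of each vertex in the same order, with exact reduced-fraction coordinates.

T1 rotate right-handed about the z-axis with cos θ = 7/25, sin θ = 24/25: (3, -4, -2) → (117/25, 44/25, -2); (-2, 5, -4) → (-134/25, -13/25, -4)
T2 rotate right-handed about the x-axis with cos θ = -8/17, sin θ = -15/17: (117/25, 44/25, -2) → (117/25, -1102/425, -52/85); (-134/25, -13/25, -4) → (-134/25, -1396/425, 199/85)

image vertices: (117/25, -1102/425, -52/85), (-134/25, -1396/425, 199/85)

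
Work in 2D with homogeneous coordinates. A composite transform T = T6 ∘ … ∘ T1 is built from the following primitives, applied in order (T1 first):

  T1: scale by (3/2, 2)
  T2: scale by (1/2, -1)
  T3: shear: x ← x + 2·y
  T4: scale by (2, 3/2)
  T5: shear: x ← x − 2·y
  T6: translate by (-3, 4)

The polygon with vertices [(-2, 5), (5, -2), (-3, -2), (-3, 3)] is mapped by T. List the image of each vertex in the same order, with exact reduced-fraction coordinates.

T1 scale by (3/2, 2): (-2, 5) → (-3, 10); (5, -2) → (15/2, -4); (-3, -2) → (-9/2, -4); (-3, 3) → (-9/2, 6)
T2 scale by (1/2, -1): (-3, 10) → (-3/2, -10); (15/2, -4) → (15/4, 4); (-9/2, -4) → (-9/4, 4); (-9/2, 6) → (-9/4, -6)
T3 shear: x ← x + 2·y: (-3/2, -10) → (-43/2, -10); (15/4, 4) → (47/4, 4); (-9/4, 4) → (23/4, 4); (-9/4, -6) → (-57/4, -6)
T4 scale by (2, 3/2): (-43/2, -10) → (-43, -15); (47/4, 4) → (47/2, 6); (23/4, 4) → (23/2, 6); (-57/4, -6) → (-57/2, -9)
T5 shear: x ← x − 2·y: (-43, -15) → (-13, -15); (47/2, 6) → (23/2, 6); (23/2, 6) → (-1/2, 6); (-57/2, -9) → (-21/2, -9)
T6 translate by (-3, 4): (-13, -15) → (-16, -11); (23/2, 6) → (17/2, 10); (-1/2, 6) → (-7/2, 10); (-21/2, -9) → (-27/2, -5)

image vertices: (-16, -11), (17/2, 10), (-7/2, 10), (-27/2, -5)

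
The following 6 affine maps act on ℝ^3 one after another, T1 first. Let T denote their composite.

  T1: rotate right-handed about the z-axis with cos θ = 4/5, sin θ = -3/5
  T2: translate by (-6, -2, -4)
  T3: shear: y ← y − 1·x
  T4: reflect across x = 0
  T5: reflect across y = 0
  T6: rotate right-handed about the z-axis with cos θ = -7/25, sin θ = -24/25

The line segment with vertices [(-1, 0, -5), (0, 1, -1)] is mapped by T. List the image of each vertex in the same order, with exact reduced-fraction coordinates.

T1 rotate right-handed about the z-axis with cos θ = 4/5, sin θ = -3/5: (-1, 0, -5) → (-4/5, 3/5, -5); (0, 1, -1) → (3/5, 4/5, -1)
T2 translate by (-6, -2, -4): (-4/5, 3/5, -5) → (-34/5, -7/5, -9); (3/5, 4/5, -1) → (-27/5, -6/5, -5)
T3 shear: y ← y − 1·x: (-34/5, -7/5, -9) → (-34/5, 27/5, -9); (-27/5, -6/5, -5) → (-27/5, 21/5, -5)
T4 reflect across x = 0: (-34/5, 27/5, -9) → (34/5, 27/5, -9); (-27/5, 21/5, -5) → (27/5, 21/5, -5)
T5 reflect across y = 0: (34/5, 27/5, -9) → (34/5, -27/5, -9); (27/5, 21/5, -5) → (27/5, -21/5, -5)
T6 rotate right-handed about the z-axis with cos θ = -7/25, sin θ = -24/25: (34/5, -27/5, -9) → (-886/125, -627/125, -9); (27/5, -21/5, -5) → (-693/125, -501/125, -5)

image vertices: (-886/125, -627/125, -9), (-693/125, -501/125, -5)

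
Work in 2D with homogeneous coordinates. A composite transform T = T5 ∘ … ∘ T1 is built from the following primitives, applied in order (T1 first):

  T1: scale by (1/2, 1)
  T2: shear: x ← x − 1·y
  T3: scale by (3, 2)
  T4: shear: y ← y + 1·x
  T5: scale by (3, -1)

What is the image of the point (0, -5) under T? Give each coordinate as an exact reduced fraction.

T(p) = (45, -5)

T1 scale by (1/2, 1): (0, -5) → (0, -5)
T2 shear: x ← x − 1·y: (0, -5) → (5, -5)
T3 scale by (3, 2): (5, -5) → (15, -10)
T4 shear: y ← y + 1·x: (15, -10) → (15, 5)
T5 scale by (3, -1): (15, 5) → (45, -5)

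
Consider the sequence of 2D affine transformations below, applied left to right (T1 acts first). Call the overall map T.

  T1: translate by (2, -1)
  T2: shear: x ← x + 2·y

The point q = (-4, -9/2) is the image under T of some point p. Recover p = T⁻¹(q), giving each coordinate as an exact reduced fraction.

p = (3, -7/2)

T1 = [1 0 2; 0 1 -1; 0 0 1]
T2·T1 = [1 2 0; 0 1 -1; 0 0 1]
det M = 1; M⁻¹ = [1 -2 -2; 0 1 1; 0 0 1]
M⁻¹ · (-4, -9/2)ᵀ = (3, -7/2)ᵀ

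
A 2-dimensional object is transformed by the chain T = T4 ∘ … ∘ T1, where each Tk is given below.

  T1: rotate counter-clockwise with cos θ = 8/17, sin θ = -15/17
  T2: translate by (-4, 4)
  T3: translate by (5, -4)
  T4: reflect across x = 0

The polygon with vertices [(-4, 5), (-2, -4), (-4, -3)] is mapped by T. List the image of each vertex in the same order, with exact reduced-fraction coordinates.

T1 rotate counter-clockwise with cos θ = 8/17, sin θ = -15/17: (-4, 5) → (43/17, 100/17); (-2, -4) → (-76/17, -2/17); (-4, -3) → (-77/17, 36/17)
T2 translate by (-4, 4): (43/17, 100/17) → (-25/17, 168/17); (-76/17, -2/17) → (-144/17, 66/17); (-77/17, 36/17) → (-145/17, 104/17)
T3 translate by (5, -4): (-25/17, 168/17) → (60/17, 100/17); (-144/17, 66/17) → (-59/17, -2/17); (-145/17, 104/17) → (-60/17, 36/17)
T4 reflect across x = 0: (60/17, 100/17) → (-60/17, 100/17); (-59/17, -2/17) → (59/17, -2/17); (-60/17, 36/17) → (60/17, 36/17)

image vertices: (-60/17, 100/17), (59/17, -2/17), (60/17, 36/17)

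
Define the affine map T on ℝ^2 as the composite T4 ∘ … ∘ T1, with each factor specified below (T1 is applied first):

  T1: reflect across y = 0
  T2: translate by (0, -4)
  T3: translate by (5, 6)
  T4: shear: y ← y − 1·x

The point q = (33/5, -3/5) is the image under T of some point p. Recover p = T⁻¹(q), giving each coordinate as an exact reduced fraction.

T1 = [1 0 0; 0 -1 0; 0 0 1]
T2·T1 = [1 0 0; 0 -1 -4; 0 0 1]
T3·…·T1 = [1 0 5; 0 -1 2; 0 0 1]
T4·…·T1 = [1 0 5; -1 -1 -3; 0 0 1]
det M = -1; M⁻¹ = [1 0 -5; -1 -1 2; 0 0 1]
M⁻¹ · (33/5, -3/5)ᵀ = (8/5, -4)ᵀ

p = (8/5, -4)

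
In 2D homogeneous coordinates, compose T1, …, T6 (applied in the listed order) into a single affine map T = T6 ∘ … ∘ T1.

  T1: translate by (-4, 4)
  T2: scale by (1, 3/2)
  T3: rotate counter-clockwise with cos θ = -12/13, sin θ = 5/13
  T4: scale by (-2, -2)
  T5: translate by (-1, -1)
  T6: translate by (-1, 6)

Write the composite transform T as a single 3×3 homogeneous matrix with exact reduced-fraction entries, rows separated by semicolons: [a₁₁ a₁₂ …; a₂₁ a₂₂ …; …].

T1 = [1 0 -4; 0 1 4; 0 0 1]
T2·T1 = [1 0 -4; 0 3/2 6; 0 0 1]
T3·…·T1 = [-12/13 -15/26 18/13; 5/13 -18/13 -92/13; 0 0 1]
T4·…·T1 = [24/13 15/13 -36/13; -10/13 36/13 184/13; 0 0 1]
T5·…·T1 = [24/13 15/13 -49/13; -10/13 36/13 171/13; 0 0 1]
T6·…·T1 = [24/13 15/13 -62/13; -10/13 36/13 249/13; 0 0 1]

T = [24/13 15/13 -62/13; -10/13 36/13 249/13; 0 0 1]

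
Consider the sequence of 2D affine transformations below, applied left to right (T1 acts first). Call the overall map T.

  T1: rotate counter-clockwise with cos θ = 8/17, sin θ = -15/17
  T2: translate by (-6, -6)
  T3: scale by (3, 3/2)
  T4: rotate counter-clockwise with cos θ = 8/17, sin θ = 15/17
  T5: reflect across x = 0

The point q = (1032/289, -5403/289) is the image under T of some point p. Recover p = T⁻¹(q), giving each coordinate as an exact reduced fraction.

T1 = [8/17 15/17 0; -15/17 8/17 0; 0 0 1]
T2·T1 = [8/17 15/17 -6; -15/17 8/17 -6; 0 0 1]
T3·…·T1 = [24/17 45/17 -18; -45/34 12/17 -9; 0 0 1]
T4·…·T1 = [1059/578 180/289 -9/17; 180/289 771/289 -342/17; 0 0 1]
T5·…·T1 = [-1059/578 -180/289 9/17; 180/289 771/289 -342/17; 0 0 1]
det M = -9/2; M⁻¹ = [-514/867 -40/289 -42/17; 40/289 353/867 138/17; 0 0 1]
M⁻¹ · (1032/289, -5403/289)ᵀ = (-2, 1)ᵀ

p = (-2, 1)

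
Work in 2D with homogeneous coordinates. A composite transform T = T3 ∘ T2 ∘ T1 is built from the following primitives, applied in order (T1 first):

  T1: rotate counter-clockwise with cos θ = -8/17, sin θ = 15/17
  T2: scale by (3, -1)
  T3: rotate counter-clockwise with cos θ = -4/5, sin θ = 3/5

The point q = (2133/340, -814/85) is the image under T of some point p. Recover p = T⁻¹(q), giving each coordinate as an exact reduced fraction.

p = (-7/4, 5)

T1 = [-8/17 -15/17 0; 15/17 -8/17 0; 0 0 1]
T2·T1 = [-24/17 -45/17 0; -15/17 8/17 0; 0 0 1]
T3·…·T1 = [141/85 156/85 0; -12/85 -167/85 0; 0 0 1]
det M = -3; M⁻¹ = [167/255 52/85 0; -4/85 -47/85 0; 0 0 1]
M⁻¹ · (2133/340, -814/85)ᵀ = (-7/4, 5)ᵀ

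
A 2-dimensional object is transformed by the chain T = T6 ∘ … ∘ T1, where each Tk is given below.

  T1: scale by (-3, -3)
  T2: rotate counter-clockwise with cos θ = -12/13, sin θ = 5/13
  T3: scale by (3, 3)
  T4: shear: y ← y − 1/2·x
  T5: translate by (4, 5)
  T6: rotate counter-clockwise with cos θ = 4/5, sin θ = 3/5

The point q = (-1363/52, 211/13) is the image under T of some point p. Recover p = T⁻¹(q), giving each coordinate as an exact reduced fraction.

T1 = [-3 0 0; 0 -3 0; 0 0 1]
T2·T1 = [36/13 15/13 0; -15/13 36/13 0; 0 0 1]
T3·…·T1 = [108/13 45/13 0; -45/13 108/13 0; 0 0 1]
T4·…·T1 = [108/13 45/13 0; -99/13 171/26 0; 0 0 1]
T5·…·T1 = [108/13 45/13 4; -99/13 171/26 5; 0 0 1]
T6·…·T1 = [729/65 -153/130 1/5; -72/65 477/65 32/5; 0 0 1]
det M = 81; M⁻¹ = [53/585 17/1170 -1/9; 8/585 9/65 -8/9; 0 0 1]
M⁻¹ · (-1363/52, 211/13)ᵀ = (-9/4, 1)ᵀ

p = (-9/4, 1)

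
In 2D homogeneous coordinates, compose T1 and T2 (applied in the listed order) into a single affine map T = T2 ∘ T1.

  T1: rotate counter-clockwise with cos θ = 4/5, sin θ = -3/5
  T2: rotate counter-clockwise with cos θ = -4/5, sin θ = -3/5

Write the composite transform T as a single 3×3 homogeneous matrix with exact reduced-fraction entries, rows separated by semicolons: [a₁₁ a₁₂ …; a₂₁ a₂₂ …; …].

T1 = [4/5 3/5 0; -3/5 4/5 0; 0 0 1]
T2·T1 = [-1 0 0; 0 -1 0; 0 0 1]

T = [-1 0 0; 0 -1 0; 0 0 1]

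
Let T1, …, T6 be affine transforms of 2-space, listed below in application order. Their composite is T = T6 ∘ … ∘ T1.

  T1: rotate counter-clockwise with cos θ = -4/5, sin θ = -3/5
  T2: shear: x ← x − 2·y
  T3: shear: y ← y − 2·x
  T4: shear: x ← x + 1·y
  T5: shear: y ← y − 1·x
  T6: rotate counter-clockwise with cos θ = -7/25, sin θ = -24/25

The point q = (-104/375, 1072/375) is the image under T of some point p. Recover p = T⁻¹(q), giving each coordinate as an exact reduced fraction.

p = (8/3, 0)

T1 = [-4/5 3/5 0; -3/5 -4/5 0; 0 0 1]
T2·T1 = [2/5 11/5 0; -3/5 -4/5 0; 0 0 1]
T3·…·T1 = [2/5 11/5 0; -7/5 -26/5 0; 0 0 1]
T4·…·T1 = [-1 -3 0; -7/5 -26/5 0; 0 0 1]
T5·…·T1 = [-1 -3 0; -2/5 -11/5 0; 0 0 1]
T6·…·T1 = [-13/125 -159/125 0; 134/125 437/125 0; 0 0 1]
det M = 1; M⁻¹ = [437/125 159/125 0; -134/125 -13/125 0; 0 0 1]
M⁻¹ · (-104/375, 1072/375)ᵀ = (8/3, 0)ᵀ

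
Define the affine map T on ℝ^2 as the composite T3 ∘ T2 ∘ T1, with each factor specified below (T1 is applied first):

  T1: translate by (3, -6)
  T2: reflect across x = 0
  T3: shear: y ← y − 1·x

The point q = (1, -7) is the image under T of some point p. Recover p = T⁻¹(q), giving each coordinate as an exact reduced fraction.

p = (-4, 0)

T1 = [1 0 3; 0 1 -6; 0 0 1]
T2·T1 = [-1 0 -3; 0 1 -6; 0 0 1]
T3·…·T1 = [-1 0 -3; 1 1 -3; 0 0 1]
det M = -1; M⁻¹ = [-1 0 -3; 1 1 6; 0 0 1]
M⁻¹ · (1, -7)ᵀ = (-4, 0)ᵀ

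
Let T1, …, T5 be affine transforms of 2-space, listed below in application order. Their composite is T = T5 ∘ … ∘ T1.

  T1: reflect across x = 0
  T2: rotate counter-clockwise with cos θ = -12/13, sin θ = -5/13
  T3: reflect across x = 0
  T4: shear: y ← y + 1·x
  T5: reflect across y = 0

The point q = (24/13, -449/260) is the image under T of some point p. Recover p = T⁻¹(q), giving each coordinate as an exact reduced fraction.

p = (-7/4, -3/5)

T1 = [-1 0 0; 0 1 0; 0 0 1]
T2·T1 = [12/13 5/13 0; 5/13 -12/13 0; 0 0 1]
T3·…·T1 = [-12/13 -5/13 0; 5/13 -12/13 0; 0 0 1]
T4·…·T1 = [-12/13 -5/13 0; -7/13 -17/13 0; 0 0 1]
T5·…·T1 = [-12/13 -5/13 0; 7/13 17/13 0; 0 0 1]
det M = -1; M⁻¹ = [-17/13 -5/13 0; 7/13 12/13 0; 0 0 1]
M⁻¹ · (24/13, -449/260)ᵀ = (-7/4, -3/5)ᵀ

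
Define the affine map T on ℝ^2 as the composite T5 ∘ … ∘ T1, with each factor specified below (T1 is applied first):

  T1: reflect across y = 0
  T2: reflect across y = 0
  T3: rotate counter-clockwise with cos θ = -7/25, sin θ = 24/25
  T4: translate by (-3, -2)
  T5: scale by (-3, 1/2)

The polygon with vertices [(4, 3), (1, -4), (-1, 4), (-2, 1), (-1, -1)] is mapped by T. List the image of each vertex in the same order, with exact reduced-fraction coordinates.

T1 reflect across y = 0: (4, 3) → (4, -3); (1, -4) → (1, 4); (-1, 4) → (-1, -4); (-2, 1) → (-2, -1); (-1, -1) → (-1, 1)
T2 reflect across y = 0: (4, -3) → (4, 3); (1, 4) → (1, -4); (-1, -4) → (-1, 4); (-2, -1) → (-2, 1); (-1, 1) → (-1, -1)
T3 rotate counter-clockwise with cos θ = -7/25, sin θ = 24/25: (4, 3) → (-4, 3); (1, -4) → (89/25, 52/25); (-1, 4) → (-89/25, -52/25); (-2, 1) → (-2/5, -11/5); (-1, -1) → (31/25, -17/25)
T4 translate by (-3, -2): (-4, 3) → (-7, 1); (89/25, 52/25) → (14/25, 2/25); (-89/25, -52/25) → (-164/25, -102/25); (-2/5, -11/5) → (-17/5, -21/5); (31/25, -17/25) → (-44/25, -67/25)
T5 scale by (-3, 1/2): (-7, 1) → (21, 1/2); (14/25, 2/25) → (-42/25, 1/25); (-164/25, -102/25) → (492/25, -51/25); (-17/5, -21/5) → (51/5, -21/10); (-44/25, -67/25) → (132/25, -67/50)

image vertices: (21, 1/2), (-42/25, 1/25), (492/25, -51/25), (51/5, -21/10), (132/25, -67/50)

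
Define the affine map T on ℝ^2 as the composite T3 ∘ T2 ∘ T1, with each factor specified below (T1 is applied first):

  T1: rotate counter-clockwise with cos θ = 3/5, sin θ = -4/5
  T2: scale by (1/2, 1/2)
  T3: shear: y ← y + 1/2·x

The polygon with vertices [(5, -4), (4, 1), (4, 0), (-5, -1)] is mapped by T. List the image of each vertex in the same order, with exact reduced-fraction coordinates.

T1 rotate counter-clockwise with cos θ = 3/5, sin θ = -4/5: (5, -4) → (-1/5, -32/5); (4, 1) → (16/5, -13/5); (4, 0) → (12/5, -16/5); (-5, -1) → (-19/5, 17/5)
T2 scale by (1/2, 1/2): (-1/5, -32/5) → (-1/10, -16/5); (16/5, -13/5) → (8/5, -13/10); (12/5, -16/5) → (6/5, -8/5); (-19/5, 17/5) → (-19/10, 17/10)
T3 shear: y ← y + 1/2·x: (-1/10, -16/5) → (-1/10, -13/4); (8/5, -13/10) → (8/5, -1/2); (6/5, -8/5) → (6/5, -1); (-19/10, 17/10) → (-19/10, 3/4)

image vertices: (-1/10, -13/4), (8/5, -1/2), (6/5, -1), (-19/10, 3/4)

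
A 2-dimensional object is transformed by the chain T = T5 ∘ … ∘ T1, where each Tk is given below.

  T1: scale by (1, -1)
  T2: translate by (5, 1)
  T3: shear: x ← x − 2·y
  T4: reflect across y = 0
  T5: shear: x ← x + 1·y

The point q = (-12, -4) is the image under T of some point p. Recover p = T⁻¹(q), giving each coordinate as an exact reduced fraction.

p = (-5, -3)

T1 = [1 0 0; 0 -1 0; 0 0 1]
T2·T1 = [1 0 5; 0 -1 1; 0 0 1]
T3·…·T1 = [1 2 3; 0 -1 1; 0 0 1]
T4·…·T1 = [1 2 3; 0 1 -1; 0 0 1]
T5·…·T1 = [1 3 2; 0 1 -1; 0 0 1]
det M = 1; M⁻¹ = [1 -3 -5; 0 1 1; 0 0 1]
M⁻¹ · (-12, -4)ᵀ = (-5, -3)ᵀ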